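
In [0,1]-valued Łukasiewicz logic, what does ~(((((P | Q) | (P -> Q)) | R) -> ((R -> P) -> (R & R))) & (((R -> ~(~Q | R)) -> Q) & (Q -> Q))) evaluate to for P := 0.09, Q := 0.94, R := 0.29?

(P | Q) = max(0.09, 0.94) = 0.94
(P -> Q): min(1, 1 − 0.09 + 0.94) = 1
((P | Q) | (P -> Q)) = max(0.94, 1) = 1
(((P | Q) | (P -> Q)) | R) = max(1, 0.29) = 1
(R -> P): min(1, 1 − 0.29 + 0.09) = 0.8
(R & R) = min(0.29, 0.29) = 0.29
((R -> P) -> (R & R)): min(1, 1 − 0.8 + 0.29) = 0.49
((((P | Q) | (P -> Q)) | R) -> ((R -> P) -> (R & R))): min(1, 1 − 1 + 0.49) = 0.49
~Q: Łukasiewicz ¬ gives 1 − 0.94 = 0.06
(~Q | R) = max(0.06, 0.29) = 0.29
~(~Q | R): Łukasiewicz ¬ gives 1 − 0.29 = 0.71
(R -> ~(~Q | R)): min(1, 1 − 0.29 + 0.71) = 1
((R -> ~(~Q | R)) -> Q): min(1, 1 − 1 + 0.94) = 0.94
(Q -> Q): min(1, 1 − 0.94 + 0.94) = 1
(((R -> ~(~Q | R)) -> Q) & (Q -> Q)) = min(0.94, 1) = 0.94
(((((P | Q) | (P -> Q)) | R) -> ((R -> P) -> (R & R))) & (((R -> ~(~Q | R)) -> Q) & (Q -> Q))) = min(0.49, 0.94) = 0.49
~(((((P | Q) | (P -> Q)) | R) -> ((R -> P) -> (R & R))) & (((R -> ~(~Q | R)) -> Q) & (Q -> Q))): Łukasiewicz ¬ gives 1 − 0.49 = 0.51

0.51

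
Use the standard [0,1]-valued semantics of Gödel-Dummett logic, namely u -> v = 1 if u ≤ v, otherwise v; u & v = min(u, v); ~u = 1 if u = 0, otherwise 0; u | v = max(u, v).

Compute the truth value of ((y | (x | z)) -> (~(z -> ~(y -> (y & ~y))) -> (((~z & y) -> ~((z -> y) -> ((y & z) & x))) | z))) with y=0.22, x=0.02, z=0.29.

(x | z) = max(0.02, 0.29) = 0.29
(y | (x | z)) = max(0.22, 0.29) = 0.29
~y: Gödel ¬ of 0.22 = 0 (operand ≠ 0)
(y & ~y) = min(0.22, 0) = 0
(y -> (y & ~y)): 0.22 > 0, so result = 0
~(y -> (y & ~y)): Gödel ¬ of 0 = 1 (operand is 0)
(z -> ~(y -> (y & ~y))): 0.29 ≤ 1, so result = 1
~(z -> ~(y -> (y & ~y))): Gödel ¬ of 1 = 0 (operand ≠ 0)
~z: Gödel ¬ of 0.29 = 0 (operand ≠ 0)
(~z & y) = min(0, 0.22) = 0
(z -> y): 0.29 > 0.22, so result = 0.22
(y & z) = min(0.22, 0.29) = 0.22
((y & z) & x) = min(0.22, 0.02) = 0.02
((z -> y) -> ((y & z) & x)): 0.22 > 0.02, so result = 0.02
~((z -> y) -> ((y & z) & x)): Gödel ¬ of 0.02 = 0 (operand ≠ 0)
((~z & y) -> ~((z -> y) -> ((y & z) & x))): 0 ≤ 0, so result = 1
(((~z & y) -> ~((z -> y) -> ((y & z) & x))) | z) = max(1, 0.29) = 1
(~(z -> ~(y -> (y & ~y))) -> (((~z & y) -> ~((z -> y) -> ((y & z) & x))) | z)): 0 ≤ 1, so result = 1
((y | (x | z)) -> (~(z -> ~(y -> (y & ~y))) -> (((~z & y) -> ~((z -> y) -> ((y & z) & x))) | z))): 0.29 ≤ 1, so result = 1

1.00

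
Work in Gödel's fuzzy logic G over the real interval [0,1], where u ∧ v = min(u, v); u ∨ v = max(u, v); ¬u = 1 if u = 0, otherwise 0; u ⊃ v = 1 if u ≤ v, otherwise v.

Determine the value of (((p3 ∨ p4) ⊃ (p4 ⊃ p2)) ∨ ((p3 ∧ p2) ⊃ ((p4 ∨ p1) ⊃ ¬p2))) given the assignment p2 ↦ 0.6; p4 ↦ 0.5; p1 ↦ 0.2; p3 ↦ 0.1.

1.00

(p3 ∨ p4) = max(0.1, 0.5) = 0.5
(p4 ⊃ p2): 0.5 ≤ 0.6, so result = 1
((p3 ∨ p4) ⊃ (p4 ⊃ p2)): 0.5 ≤ 1, so result = 1
(p3 ∧ p2) = min(0.1, 0.6) = 0.1
(p4 ∨ p1) = max(0.5, 0.2) = 0.5
¬p2: Gödel ¬ of 0.6 = 0 (operand ≠ 0)
((p4 ∨ p1) ⊃ ¬p2): 0.5 > 0, so result = 0
((p3 ∧ p2) ⊃ ((p4 ∨ p1) ⊃ ¬p2)): 0.1 > 0, so result = 0
(((p3 ∨ p4) ⊃ (p4 ⊃ p2)) ∨ ((p3 ∧ p2) ⊃ ((p4 ∨ p1) ⊃ ¬p2))) = max(1, 0) = 1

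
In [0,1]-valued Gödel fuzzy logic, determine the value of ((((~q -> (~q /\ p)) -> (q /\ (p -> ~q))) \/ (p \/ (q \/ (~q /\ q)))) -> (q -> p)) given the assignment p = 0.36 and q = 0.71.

~q: Gödel ¬ of 0.71 = 0 (operand ≠ 0)
~q: Gödel ¬ of 0.71 = 0 (operand ≠ 0)
(~q /\ p) = min(0, 0.36) = 0
(~q -> (~q /\ p)): 0 ≤ 0, so result = 1
~q: Gödel ¬ of 0.71 = 0 (operand ≠ 0)
(p -> ~q): 0.36 > 0, so result = 0
(q /\ (p -> ~q)) = min(0.71, 0) = 0
((~q -> (~q /\ p)) -> (q /\ (p -> ~q))): 1 > 0, so result = 0
~q: Gödel ¬ of 0.71 = 0 (operand ≠ 0)
(~q /\ q) = min(0, 0.71) = 0
(q \/ (~q /\ q)) = max(0.71, 0) = 0.71
(p \/ (q \/ (~q /\ q))) = max(0.36, 0.71) = 0.71
(((~q -> (~q /\ p)) -> (q /\ (p -> ~q))) \/ (p \/ (q \/ (~q /\ q)))) = max(0, 0.71) = 0.71
(q -> p): 0.71 > 0.36, so result = 0.36
((((~q -> (~q /\ p)) -> (q /\ (p -> ~q))) \/ (p \/ (q \/ (~q /\ q)))) -> (q -> p)): 0.71 > 0.36, so result = 0.36

0.36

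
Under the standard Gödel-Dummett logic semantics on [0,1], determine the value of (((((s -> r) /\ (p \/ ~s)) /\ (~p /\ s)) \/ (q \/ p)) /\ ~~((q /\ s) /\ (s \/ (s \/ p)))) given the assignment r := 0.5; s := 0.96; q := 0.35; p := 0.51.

(s -> r): 0.96 > 0.5, so result = 0.5
~s: Gödel ¬ of 0.96 = 0 (operand ≠ 0)
(p \/ ~s) = max(0.51, 0) = 0.51
((s -> r) /\ (p \/ ~s)) = min(0.5, 0.51) = 0.5
~p: Gödel ¬ of 0.51 = 0 (operand ≠ 0)
(~p /\ s) = min(0, 0.96) = 0
(((s -> r) /\ (p \/ ~s)) /\ (~p /\ s)) = min(0.5, 0) = 0
(q \/ p) = max(0.35, 0.51) = 0.51
((((s -> r) /\ (p \/ ~s)) /\ (~p /\ s)) \/ (q \/ p)) = max(0, 0.51) = 0.51
(q /\ s) = min(0.35, 0.96) = 0.35
(s \/ p) = max(0.96, 0.51) = 0.96
(s \/ (s \/ p)) = max(0.96, 0.96) = 0.96
((q /\ s) /\ (s \/ (s \/ p))) = min(0.35, 0.96) = 0.35
~((q /\ s) /\ (s \/ (s \/ p))): Gödel ¬ of 0.35 = 0 (operand ≠ 0)
~~((q /\ s) /\ (s \/ (s \/ p))): Gödel ¬ of 0 = 1 (operand is 0)
(((((s -> r) /\ (p \/ ~s)) /\ (~p /\ s)) \/ (q \/ p)) /\ ~~((q /\ s) /\ (s \/ (s \/ p)))) = min(0.51, 1) = 0.51

0.51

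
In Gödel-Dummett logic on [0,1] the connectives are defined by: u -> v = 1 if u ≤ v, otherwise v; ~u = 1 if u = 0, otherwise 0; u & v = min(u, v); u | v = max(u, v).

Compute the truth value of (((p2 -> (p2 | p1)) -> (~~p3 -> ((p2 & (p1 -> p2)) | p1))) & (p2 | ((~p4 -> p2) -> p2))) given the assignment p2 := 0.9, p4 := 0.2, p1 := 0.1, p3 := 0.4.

(p2 | p1) = max(0.9, 0.1) = 0.9
(p2 -> (p2 | p1)): 0.9 ≤ 0.9, so result = 1
~p3: Gödel ¬ of 0.4 = 0 (operand ≠ 0)
~~p3: Gödel ¬ of 0 = 1 (operand is 0)
(p1 -> p2): 0.1 ≤ 0.9, so result = 1
(p2 & (p1 -> p2)) = min(0.9, 1) = 0.9
((p2 & (p1 -> p2)) | p1) = max(0.9, 0.1) = 0.9
(~~p3 -> ((p2 & (p1 -> p2)) | p1)): 1 > 0.9, so result = 0.9
((p2 -> (p2 | p1)) -> (~~p3 -> ((p2 & (p1 -> p2)) | p1))): 1 > 0.9, so result = 0.9
~p4: Gödel ¬ of 0.2 = 0 (operand ≠ 0)
(~p4 -> p2): 0 ≤ 0.9, so result = 1
((~p4 -> p2) -> p2): 1 > 0.9, so result = 0.9
(p2 | ((~p4 -> p2) -> p2)) = max(0.9, 0.9) = 0.9
(((p2 -> (p2 | p1)) -> (~~p3 -> ((p2 & (p1 -> p2)) | p1))) & (p2 | ((~p4 -> p2) -> p2))) = min(0.9, 0.9) = 0.9

0.90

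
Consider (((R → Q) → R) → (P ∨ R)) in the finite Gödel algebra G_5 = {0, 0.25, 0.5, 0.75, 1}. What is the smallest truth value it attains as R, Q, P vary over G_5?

The minimum is attained at R = 0.25, Q = 0, P = 0:
  (R → Q): 0.25 > 0, so result = 0
  ((R → Q) → R): 0 ≤ 0.25, so result = 1
  (P ∨ R) = max(0, 0.25) = 0.25
  (((R → Q) → R) → (P ∨ R)): 1 > 0.25, so result = 0.25
Checking all 125 assignments confirms none give a value below 0.25.

0.25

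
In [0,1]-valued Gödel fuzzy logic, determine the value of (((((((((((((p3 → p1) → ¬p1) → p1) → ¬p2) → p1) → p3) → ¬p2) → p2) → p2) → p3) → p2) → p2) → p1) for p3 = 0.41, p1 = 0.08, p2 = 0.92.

0.08

(p3 → p1): 0.41 > 0.08, so result = 0.08
¬p1: Gödel ¬ of 0.08 = 0 (operand ≠ 0)
((p3 → p1) → ¬p1): 0.08 > 0, so result = 0
(((p3 → p1) → ¬p1) → p1): 0 ≤ 0.08, so result = 1
¬p2: Gödel ¬ of 0.92 = 0 (operand ≠ 0)
((((p3 → p1) → ¬p1) → p1) → ¬p2): 1 > 0, so result = 0
(((((p3 → p1) → ¬p1) → p1) → ¬p2) → p1): 0 ≤ 0.08, so result = 1
((((((p3 → p1) → ¬p1) → p1) → ¬p2) → p1) → p3): 1 > 0.41, so result = 0.41
¬p2: Gödel ¬ of 0.92 = 0 (operand ≠ 0)
(((((((p3 → p1) → ¬p1) → p1) → ¬p2) → p1) → p3) → ¬p2): 0.41 > 0, so result = 0
((((((((p3 → p1) → ¬p1) → p1) → ¬p2) → p1) → p3) → ¬p2) → p2): 0 ≤ 0.92, so result = 1
(((((((((p3 → p1) → ¬p1) → p1) → ¬p2) → p1) → p3) → ¬p2) → p2) → p2): 1 > 0.92, so result = 0.92
((((((((((p3 → p1) → ¬p1) → p1) → ¬p2) → p1) → p3) → ¬p2) → p2) → p2) → p3): 0.92 > 0.41, so result = 0.41
(((((((((((p3 → p1) → ¬p1) → p1) → ¬p2) → p1) → p3) → ¬p2) → p2) → p2) → p3) → p2): 0.41 ≤ 0.92, so result = 1
((((((((((((p3 → p1) → ¬p1) → p1) → ¬p2) → p1) → p3) → ¬p2) → p2) → p2) → p3) → p2) → p2): 1 > 0.92, so result = 0.92
(((((((((((((p3 → p1) → ¬p1) → p1) → ¬p2) → p1) → p3) → ¬p2) → p2) → p2) → p3) → p2) → p2) → p1): 0.92 > 0.08, so result = 0.08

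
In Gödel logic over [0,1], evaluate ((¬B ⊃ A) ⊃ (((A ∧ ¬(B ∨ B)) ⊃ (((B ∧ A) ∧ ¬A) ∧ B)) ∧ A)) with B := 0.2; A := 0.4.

0.40

¬B: Gödel ¬ of 0.2 = 0 (operand ≠ 0)
(¬B ⊃ A): 0 ≤ 0.4, so result = 1
(B ∨ B) = max(0.2, 0.2) = 0.2
¬(B ∨ B): Gödel ¬ of 0.2 = 0 (operand ≠ 0)
(A ∧ ¬(B ∨ B)) = min(0.4, 0) = 0
(B ∧ A) = min(0.2, 0.4) = 0.2
¬A: Gödel ¬ of 0.4 = 0 (operand ≠ 0)
((B ∧ A) ∧ ¬A) = min(0.2, 0) = 0
(((B ∧ A) ∧ ¬A) ∧ B) = min(0, 0.2) = 0
((A ∧ ¬(B ∨ B)) ⊃ (((B ∧ A) ∧ ¬A) ∧ B)): 0 ≤ 0, so result = 1
(((A ∧ ¬(B ∨ B)) ⊃ (((B ∧ A) ∧ ¬A) ∧ B)) ∧ A) = min(1, 0.4) = 0.4
((¬B ⊃ A) ⊃ (((A ∧ ¬(B ∨ B)) ⊃ (((B ∧ A) ∧ ¬A) ∧ B)) ∧ A)): 1 > 0.4, so result = 0.4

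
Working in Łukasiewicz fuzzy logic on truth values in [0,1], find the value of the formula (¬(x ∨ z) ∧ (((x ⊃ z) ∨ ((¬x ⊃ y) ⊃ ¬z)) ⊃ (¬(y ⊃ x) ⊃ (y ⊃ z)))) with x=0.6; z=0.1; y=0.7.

(x ∨ z) = max(0.6, 0.1) = 0.6
¬(x ∨ z): Łukasiewicz ¬ gives 1 − 0.6 = 0.4
(x ⊃ z): min(1, 1 − 0.6 + 0.1) = 0.5
¬x: Łukasiewicz ¬ gives 1 − 0.6 = 0.4
(¬x ⊃ y): min(1, 1 − 0.4 + 0.7) = 1
¬z: Łukasiewicz ¬ gives 1 − 0.1 = 0.9
((¬x ⊃ y) ⊃ ¬z): min(1, 1 − 1 + 0.9) = 0.9
((x ⊃ z) ∨ ((¬x ⊃ y) ⊃ ¬z)) = max(0.5, 0.9) = 0.9
(y ⊃ x): min(1, 1 − 0.7 + 0.6) = 0.9
¬(y ⊃ x): Łukasiewicz ¬ gives 1 − 0.9 = 0.1
(y ⊃ z): min(1, 1 − 0.7 + 0.1) = 0.4
(¬(y ⊃ x) ⊃ (y ⊃ z)): min(1, 1 − 0.1 + 0.4) = 1
(((x ⊃ z) ∨ ((¬x ⊃ y) ⊃ ¬z)) ⊃ (¬(y ⊃ x) ⊃ (y ⊃ z))): min(1, 1 − 0.9 + 1) = 1
(¬(x ∨ z) ∧ (((x ⊃ z) ∨ ((¬x ⊃ y) ⊃ ¬z)) ⊃ (¬(y ⊃ x) ⊃ (y ⊃ z)))) = min(0.4, 1) = 0.4

0.40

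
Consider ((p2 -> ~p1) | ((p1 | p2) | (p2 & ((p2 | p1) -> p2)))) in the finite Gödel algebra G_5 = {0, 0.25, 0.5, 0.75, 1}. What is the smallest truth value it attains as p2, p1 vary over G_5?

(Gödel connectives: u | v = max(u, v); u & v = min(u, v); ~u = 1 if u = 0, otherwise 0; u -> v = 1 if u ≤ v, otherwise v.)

0.25

The minimum is attained at p2 = 0.25, p1 = 0.25:
  ~p1: Gödel ¬ of 0.25 = 0 (operand ≠ 0)
  (p2 -> ~p1): 0.25 > 0, so result = 0
  (p1 | p2) = max(0.25, 0.25) = 0.25
  (p2 | p1) = max(0.25, 0.25) = 0.25
  ((p2 | p1) -> p2): 0.25 ≤ 0.25, so result = 1
  (p2 & ((p2 | p1) -> p2)) = min(0.25, 1) = 0.25
  ((p1 | p2) | (p2 & ((p2 | p1) -> p2))) = max(0.25, 0.25) = 0.25
  ((p2 -> ~p1) | ((p1 | p2) | (p2 & ((p2 | p1) -> p2)))) = max(0, 0.25) = 0.25
Checking all 25 assignments confirms none give a value below 0.25.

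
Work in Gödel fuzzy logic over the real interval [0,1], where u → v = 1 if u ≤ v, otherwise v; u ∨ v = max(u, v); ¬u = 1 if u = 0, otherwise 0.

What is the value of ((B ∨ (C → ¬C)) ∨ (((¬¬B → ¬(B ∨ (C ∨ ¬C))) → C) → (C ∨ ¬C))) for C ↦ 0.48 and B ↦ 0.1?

¬C: Gödel ¬ of 0.48 = 0 (operand ≠ 0)
(C → ¬C): 0.48 > 0, so result = 0
(B ∨ (C → ¬C)) = max(0.1, 0) = 0.1
¬B: Gödel ¬ of 0.1 = 0 (operand ≠ 0)
¬¬B: Gödel ¬ of 0 = 1 (operand is 0)
¬C: Gödel ¬ of 0.48 = 0 (operand ≠ 0)
(C ∨ ¬C) = max(0.48, 0) = 0.48
(B ∨ (C ∨ ¬C)) = max(0.1, 0.48) = 0.48
¬(B ∨ (C ∨ ¬C)): Gödel ¬ of 0.48 = 0 (operand ≠ 0)
(¬¬B → ¬(B ∨ (C ∨ ¬C))): 1 > 0, so result = 0
((¬¬B → ¬(B ∨ (C ∨ ¬C))) → C): 0 ≤ 0.48, so result = 1
¬C: Gödel ¬ of 0.48 = 0 (operand ≠ 0)
(C ∨ ¬C) = max(0.48, 0) = 0.48
(((¬¬B → ¬(B ∨ (C ∨ ¬C))) → C) → (C ∨ ¬C)): 1 > 0.48, so result = 0.48
((B ∨ (C → ¬C)) ∨ (((¬¬B → ¬(B ∨ (C ∨ ¬C))) → C) → (C ∨ ¬C))) = max(0.1, 0.48) = 0.48

0.48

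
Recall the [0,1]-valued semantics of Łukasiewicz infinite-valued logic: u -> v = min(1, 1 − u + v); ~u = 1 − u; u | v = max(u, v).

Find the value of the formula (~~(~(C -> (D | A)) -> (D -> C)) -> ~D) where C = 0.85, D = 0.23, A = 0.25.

0.77

(D | A) = max(0.23, 0.25) = 0.25
(C -> (D | A)): min(1, 1 − 0.85 + 0.25) = 0.4
~(C -> (D | A)): Łukasiewicz ¬ gives 1 − 0.4 = 0.6
(D -> C): min(1, 1 − 0.23 + 0.85) = 1
(~(C -> (D | A)) -> (D -> C)): min(1, 1 − 0.6 + 1) = 1
~(~(C -> (D | A)) -> (D -> C)): Łukasiewicz ¬ gives 1 − 1 = 0
~~(~(C -> (D | A)) -> (D -> C)): Łukasiewicz ¬ gives 1 − 0 = 1
~D: Łukasiewicz ¬ gives 1 − 0.23 = 0.77
(~~(~(C -> (D | A)) -> (D -> C)) -> ~D): min(1, 1 − 1 + 0.77) = 0.77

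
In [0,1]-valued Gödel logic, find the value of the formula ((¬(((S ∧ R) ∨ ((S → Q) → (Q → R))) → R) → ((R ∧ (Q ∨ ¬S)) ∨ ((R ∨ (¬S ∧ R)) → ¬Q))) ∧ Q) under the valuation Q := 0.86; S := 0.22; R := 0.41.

(S ∧ R) = min(0.22, 0.41) = 0.22
(S → Q): 0.22 ≤ 0.86, so result = 1
(Q → R): 0.86 > 0.41, so result = 0.41
((S → Q) → (Q → R)): 1 > 0.41, so result = 0.41
((S ∧ R) ∨ ((S → Q) → (Q → R))) = max(0.22, 0.41) = 0.41
(((S ∧ R) ∨ ((S → Q) → (Q → R))) → R): 0.41 ≤ 0.41, so result = 1
¬(((S ∧ R) ∨ ((S → Q) → (Q → R))) → R): Gödel ¬ of 1 = 0 (operand ≠ 0)
¬S: Gödel ¬ of 0.22 = 0 (operand ≠ 0)
(Q ∨ ¬S) = max(0.86, 0) = 0.86
(R ∧ (Q ∨ ¬S)) = min(0.41, 0.86) = 0.41
¬S: Gödel ¬ of 0.22 = 0 (operand ≠ 0)
(¬S ∧ R) = min(0, 0.41) = 0
(R ∨ (¬S ∧ R)) = max(0.41, 0) = 0.41
¬Q: Gödel ¬ of 0.86 = 0 (operand ≠ 0)
((R ∨ (¬S ∧ R)) → ¬Q): 0.41 > 0, so result = 0
((R ∧ (Q ∨ ¬S)) ∨ ((R ∨ (¬S ∧ R)) → ¬Q)) = max(0.41, 0) = 0.41
(¬(((S ∧ R) ∨ ((S → Q) → (Q → R))) → R) → ((R ∧ (Q ∨ ¬S)) ∨ ((R ∨ (¬S ∧ R)) → ¬Q))): 0 ≤ 0.41, so result = 1
((¬(((S ∧ R) ∨ ((S → Q) → (Q → R))) → R) → ((R ∧ (Q ∨ ¬S)) ∨ ((R ∨ (¬S ∧ R)) → ¬Q))) ∧ Q) = min(1, 0.86) = 0.86

0.86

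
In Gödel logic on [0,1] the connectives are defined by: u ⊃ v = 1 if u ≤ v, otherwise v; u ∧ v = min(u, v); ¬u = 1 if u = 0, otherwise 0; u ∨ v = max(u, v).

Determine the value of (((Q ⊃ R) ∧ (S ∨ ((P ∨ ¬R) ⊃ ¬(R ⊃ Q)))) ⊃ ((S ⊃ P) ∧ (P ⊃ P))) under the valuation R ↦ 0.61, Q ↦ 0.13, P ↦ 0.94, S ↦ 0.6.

1.00

(Q ⊃ R): 0.13 ≤ 0.61, so result = 1
¬R: Gödel ¬ of 0.61 = 0 (operand ≠ 0)
(P ∨ ¬R) = max(0.94, 0) = 0.94
(R ⊃ Q): 0.61 > 0.13, so result = 0.13
¬(R ⊃ Q): Gödel ¬ of 0.13 = 0 (operand ≠ 0)
((P ∨ ¬R) ⊃ ¬(R ⊃ Q)): 0.94 > 0, so result = 0
(S ∨ ((P ∨ ¬R) ⊃ ¬(R ⊃ Q))) = max(0.6, 0) = 0.6
((Q ⊃ R) ∧ (S ∨ ((P ∨ ¬R) ⊃ ¬(R ⊃ Q)))) = min(1, 0.6) = 0.6
(S ⊃ P): 0.6 ≤ 0.94, so result = 1
(P ⊃ P): 0.94 ≤ 0.94, so result = 1
((S ⊃ P) ∧ (P ⊃ P)) = min(1, 1) = 1
(((Q ⊃ R) ∧ (S ∨ ((P ∨ ¬R) ⊃ ¬(R ⊃ Q)))) ⊃ ((S ⊃ P) ∧ (P ⊃ P))): 0.6 ≤ 1, so result = 1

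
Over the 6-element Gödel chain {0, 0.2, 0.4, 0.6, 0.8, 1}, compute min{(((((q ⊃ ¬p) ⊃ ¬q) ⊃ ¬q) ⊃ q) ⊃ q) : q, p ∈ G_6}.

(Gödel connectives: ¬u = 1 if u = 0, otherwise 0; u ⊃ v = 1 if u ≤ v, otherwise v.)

The minimum is attained at q = 0.2, p = 0.2:
  ¬p: Gödel ¬ of 0.2 = 0 (operand ≠ 0)
  (q ⊃ ¬p): 0.2 > 0, so result = 0
  ¬q: Gödel ¬ of 0.2 = 0 (operand ≠ 0)
  ((q ⊃ ¬p) ⊃ ¬q): 0 ≤ 0, so result = 1
  ¬q: Gödel ¬ of 0.2 = 0 (operand ≠ 0)
  (((q ⊃ ¬p) ⊃ ¬q) ⊃ ¬q): 1 > 0, so result = 0
  ((((q ⊃ ¬p) ⊃ ¬q) ⊃ ¬q) ⊃ q): 0 ≤ 0.2, so result = 1
  (((((q ⊃ ¬p) ⊃ ¬q) ⊃ ¬q) ⊃ q) ⊃ q): 1 > 0.2, so result = 0.2
Checking all 36 assignments confirms none give a value below 0.20.

0.20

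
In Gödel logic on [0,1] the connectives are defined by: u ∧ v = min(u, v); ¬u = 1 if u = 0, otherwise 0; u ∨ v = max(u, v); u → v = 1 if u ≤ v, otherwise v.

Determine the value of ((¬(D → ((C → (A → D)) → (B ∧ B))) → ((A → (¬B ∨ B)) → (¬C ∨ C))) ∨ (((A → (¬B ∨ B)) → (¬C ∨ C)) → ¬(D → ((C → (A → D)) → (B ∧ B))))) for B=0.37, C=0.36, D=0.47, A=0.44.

1.00

(A → D): 0.44 ≤ 0.47, so result = 1
(C → (A → D)): 0.36 ≤ 1, so result = 1
(B ∧ B) = min(0.37, 0.37) = 0.37
((C → (A → D)) → (B ∧ B)): 1 > 0.37, so result = 0.37
(D → ((C → (A → D)) → (B ∧ B))): 0.47 > 0.37, so result = 0.37
¬(D → ((C → (A → D)) → (B ∧ B))): Gödel ¬ of 0.37 = 0 (operand ≠ 0)
¬B: Gödel ¬ of 0.37 = 0 (operand ≠ 0)
(¬B ∨ B) = max(0, 0.37) = 0.37
(A → (¬B ∨ B)): 0.44 > 0.37, so result = 0.37
¬C: Gödel ¬ of 0.36 = 0 (operand ≠ 0)
(¬C ∨ C) = max(0, 0.36) = 0.36
((A → (¬B ∨ B)) → (¬C ∨ C)): 0.37 > 0.36, so result = 0.36
(¬(D → ((C → (A → D)) → (B ∧ B))) → ((A → (¬B ∨ B)) → (¬C ∨ C))): 0 ≤ 0.36, so result = 1
¬B: Gödel ¬ of 0.37 = 0 (operand ≠ 0)
(¬B ∨ B) = max(0, 0.37) = 0.37
(A → (¬B ∨ B)): 0.44 > 0.37, so result = 0.37
¬C: Gödel ¬ of 0.36 = 0 (operand ≠ 0)
(¬C ∨ C) = max(0, 0.36) = 0.36
((A → (¬B ∨ B)) → (¬C ∨ C)): 0.37 > 0.36, so result = 0.36
(A → D): 0.44 ≤ 0.47, so result = 1
(C → (A → D)): 0.36 ≤ 1, so result = 1
(B ∧ B) = min(0.37, 0.37) = 0.37
((C → (A → D)) → (B ∧ B)): 1 > 0.37, so result = 0.37
(D → ((C → (A → D)) → (B ∧ B))): 0.47 > 0.37, so result = 0.37
¬(D → ((C → (A → D)) → (B ∧ B))): Gödel ¬ of 0.37 = 0 (operand ≠ 0)
(((A → (¬B ∨ B)) → (¬C ∨ C)) → ¬(D → ((C → (A → D)) → (B ∧ B)))): 0.36 > 0, so result = 0
((¬(D → ((C → (A → D)) → (B ∧ B))) → ((A → (¬B ∨ B)) → (¬C ∨ C))) ∨ (((A → (¬B ∨ B)) → (¬C ∨ C)) → ¬(D → ((C → (A → D)) → (B ∧ B))))) = max(1, 0) = 1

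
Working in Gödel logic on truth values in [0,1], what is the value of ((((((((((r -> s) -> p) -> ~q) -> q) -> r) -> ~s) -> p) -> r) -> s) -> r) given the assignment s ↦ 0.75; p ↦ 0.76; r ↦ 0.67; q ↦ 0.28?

0.67

(r -> s): 0.67 ≤ 0.75, so result = 1
((r -> s) -> p): 1 > 0.76, so result = 0.76
~q: Gödel ¬ of 0.28 = 0 (operand ≠ 0)
(((r -> s) -> p) -> ~q): 0.76 > 0, so result = 0
((((r -> s) -> p) -> ~q) -> q): 0 ≤ 0.28, so result = 1
(((((r -> s) -> p) -> ~q) -> q) -> r): 1 > 0.67, so result = 0.67
~s: Gödel ¬ of 0.75 = 0 (operand ≠ 0)
((((((r -> s) -> p) -> ~q) -> q) -> r) -> ~s): 0.67 > 0, so result = 0
(((((((r -> s) -> p) -> ~q) -> q) -> r) -> ~s) -> p): 0 ≤ 0.76, so result = 1
((((((((r -> s) -> p) -> ~q) -> q) -> r) -> ~s) -> p) -> r): 1 > 0.67, so result = 0.67
(((((((((r -> s) -> p) -> ~q) -> q) -> r) -> ~s) -> p) -> r) -> s): 0.67 ≤ 0.75, so result = 1
((((((((((r -> s) -> p) -> ~q) -> q) -> r) -> ~s) -> p) -> r) -> s) -> r): 1 > 0.67, so result = 0.67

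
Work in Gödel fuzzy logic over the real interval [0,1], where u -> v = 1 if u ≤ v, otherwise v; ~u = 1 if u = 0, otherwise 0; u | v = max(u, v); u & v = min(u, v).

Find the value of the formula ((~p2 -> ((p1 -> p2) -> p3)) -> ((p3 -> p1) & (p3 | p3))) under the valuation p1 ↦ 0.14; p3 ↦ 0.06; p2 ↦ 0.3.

0.06

~p2: Gödel ¬ of 0.3 = 0 (operand ≠ 0)
(p1 -> p2): 0.14 ≤ 0.3, so result = 1
((p1 -> p2) -> p3): 1 > 0.06, so result = 0.06
(~p2 -> ((p1 -> p2) -> p3)): 0 ≤ 0.06, so result = 1
(p3 -> p1): 0.06 ≤ 0.14, so result = 1
(p3 | p3) = max(0.06, 0.06) = 0.06
((p3 -> p1) & (p3 | p3)) = min(1, 0.06) = 0.06
((~p2 -> ((p1 -> p2) -> p3)) -> ((p3 -> p1) & (p3 | p3))): 1 > 0.06, so result = 0.06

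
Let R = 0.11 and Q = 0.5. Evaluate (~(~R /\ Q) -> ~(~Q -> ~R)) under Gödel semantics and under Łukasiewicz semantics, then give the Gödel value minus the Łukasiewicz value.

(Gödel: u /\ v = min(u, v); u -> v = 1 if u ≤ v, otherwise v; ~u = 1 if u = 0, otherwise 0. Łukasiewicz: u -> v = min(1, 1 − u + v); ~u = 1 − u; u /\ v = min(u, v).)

-0.50

Gödel evaluation:
  ~R: Gödel ¬ of 0.11 = 0 (operand ≠ 0)
  (~R /\ Q) = min(0, 0.5) = 0
  ~(~R /\ Q): Gödel ¬ of 0 = 1 (operand is 0)
  ~Q: Gödel ¬ of 0.5 = 0 (operand ≠ 0)
  ~R: Gödel ¬ of 0.11 = 0 (operand ≠ 0)
  (~Q -> ~R): 0 ≤ 0, so result = 1
  ~(~Q -> ~R): Gödel ¬ of 1 = 0 (operand ≠ 0)
  (~(~R /\ Q) -> ~(~Q -> ~R)): 1 > 0, so result = 0
  Gödel value = 0
Łukasiewicz evaluation:
  ~R: Łukasiewicz ¬ gives 1 − 0.11 = 0.89
  (~R /\ Q) = min(0.89, 0.5) = 0.5
  ~(~R /\ Q): Łukasiewicz ¬ gives 1 − 0.5 = 0.5
  ~Q: Łukasiewicz ¬ gives 1 − 0.5 = 0.5
  ~R: Łukasiewicz ¬ gives 1 − 0.11 = 0.89
  (~Q -> ~R): min(1, 1 − 0.5 + 0.89) = 1
  ~(~Q -> ~R): Łukasiewicz ¬ gives 1 − 1 = 0
  (~(~R /\ Q) -> ~(~Q -> ~R)): min(1, 1 − 0.5 + 0) = 0.5
  Łukasiewicz value = 0.5
Difference: 0 − 0.5 = -0.50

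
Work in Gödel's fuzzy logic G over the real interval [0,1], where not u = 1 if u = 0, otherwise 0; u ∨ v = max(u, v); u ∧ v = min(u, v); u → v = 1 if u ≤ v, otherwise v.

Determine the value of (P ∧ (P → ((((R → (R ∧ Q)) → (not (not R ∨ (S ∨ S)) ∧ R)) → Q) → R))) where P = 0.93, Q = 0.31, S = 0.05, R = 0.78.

(R ∧ Q) = min(0.78, 0.31) = 0.31
(R → (R ∧ Q)): 0.78 > 0.31, so result = 0.31
not R: Gödel ¬ of 0.78 = 0 (operand ≠ 0)
(S ∨ S) = max(0.05, 0.05) = 0.05
(not R ∨ (S ∨ S)) = max(0, 0.05) = 0.05
not (not R ∨ (S ∨ S)): Gödel ¬ of 0.05 = 0 (operand ≠ 0)
(not (not R ∨ (S ∨ S)) ∧ R) = min(0, 0.78) = 0
((R → (R ∧ Q)) → (not (not R ∨ (S ∨ S)) ∧ R)): 0.31 > 0, so result = 0
(((R → (R ∧ Q)) → (not (not R ∨ (S ∨ S)) ∧ R)) → Q): 0 ≤ 0.31, so result = 1
((((R → (R ∧ Q)) → (not (not R ∨ (S ∨ S)) ∧ R)) → Q) → R): 1 > 0.78, so result = 0.78
(P → ((((R → (R ∧ Q)) → (not (not R ∨ (S ∨ S)) ∧ R)) → Q) → R)): 0.93 > 0.78, so result = 0.78
(P ∧ (P → ((((R → (R ∧ Q)) → (not (not R ∨ (S ∨ S)) ∧ R)) → Q) → R))) = min(0.93, 0.78) = 0.78

0.78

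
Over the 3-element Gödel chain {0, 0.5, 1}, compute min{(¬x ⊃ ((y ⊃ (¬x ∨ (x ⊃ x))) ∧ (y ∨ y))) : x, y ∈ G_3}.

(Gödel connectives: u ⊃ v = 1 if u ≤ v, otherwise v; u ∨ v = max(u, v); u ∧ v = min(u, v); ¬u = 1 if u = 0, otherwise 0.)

0.00

The minimum is attained at x = 0, y = 0:
  ¬x: Gödel ¬ of 0 = 1 (operand is 0)
  ¬x: Gödel ¬ of 0 = 1 (operand is 0)
  (x ⊃ x): 0 ≤ 0, so result = 1
  (¬x ∨ (x ⊃ x)) = max(1, 1) = 1
  (y ⊃ (¬x ∨ (x ⊃ x))): 0 ≤ 1, so result = 1
  (y ∨ y) = max(0, 0) = 0
  ((y ⊃ (¬x ∨ (x ⊃ x))) ∧ (y ∨ y)) = min(1, 0) = 0
  (¬x ⊃ ((y ⊃ (¬x ∨ (x ⊃ x))) ∧ (y ∨ y))): 1 > 0, so result = 0
Checking all 9 assignments confirms none give a value below 0.00.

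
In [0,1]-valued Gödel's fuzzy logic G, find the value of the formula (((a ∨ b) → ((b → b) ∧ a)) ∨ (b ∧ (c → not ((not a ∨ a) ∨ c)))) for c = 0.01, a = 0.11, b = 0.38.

0.11

(a ∨ b) = max(0.11, 0.38) = 0.38
(b → b): 0.38 ≤ 0.38, so result = 1
((b → b) ∧ a) = min(1, 0.11) = 0.11
((a ∨ b) → ((b → b) ∧ a)): 0.38 > 0.11, so result = 0.11
not a: Gödel ¬ of 0.11 = 0 (operand ≠ 0)
(not a ∨ a) = max(0, 0.11) = 0.11
((not a ∨ a) ∨ c) = max(0.11, 0.01) = 0.11
not ((not a ∨ a) ∨ c): Gödel ¬ of 0.11 = 0 (operand ≠ 0)
(c → not ((not a ∨ a) ∨ c)): 0.01 > 0, so result = 0
(b ∧ (c → not ((not a ∨ a) ∨ c))) = min(0.38, 0) = 0
(((a ∨ b) → ((b → b) ∧ a)) ∨ (b ∧ (c → not ((not a ∨ a) ∨ c)))) = max(0.11, 0) = 0.11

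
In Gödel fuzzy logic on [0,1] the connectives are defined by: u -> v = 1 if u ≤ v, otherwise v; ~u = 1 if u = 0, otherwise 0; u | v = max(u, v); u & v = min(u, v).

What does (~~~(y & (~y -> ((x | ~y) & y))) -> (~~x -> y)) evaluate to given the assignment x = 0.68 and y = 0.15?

~y: Gödel ¬ of 0.15 = 0 (operand ≠ 0)
~y: Gödel ¬ of 0.15 = 0 (operand ≠ 0)
(x | ~y) = max(0.68, 0) = 0.68
((x | ~y) & y) = min(0.68, 0.15) = 0.15
(~y -> ((x | ~y) & y)): 0 ≤ 0.15, so result = 1
(y & (~y -> ((x | ~y) & y))) = min(0.15, 1) = 0.15
~(y & (~y -> ((x | ~y) & y))): Gödel ¬ of 0.15 = 0 (operand ≠ 0)
~~(y & (~y -> ((x | ~y) & y))): Gödel ¬ of 0 = 1 (operand is 0)
~~~(y & (~y -> ((x | ~y) & y))): Gödel ¬ of 1 = 0 (operand ≠ 0)
~x: Gödel ¬ of 0.68 = 0 (operand ≠ 0)
~~x: Gödel ¬ of 0 = 1 (operand is 0)
(~~x -> y): 1 > 0.15, so result = 0.15
(~~~(y & (~y -> ((x | ~y) & y))) -> (~~x -> y)): 0 ≤ 0.15, so result = 1

1.00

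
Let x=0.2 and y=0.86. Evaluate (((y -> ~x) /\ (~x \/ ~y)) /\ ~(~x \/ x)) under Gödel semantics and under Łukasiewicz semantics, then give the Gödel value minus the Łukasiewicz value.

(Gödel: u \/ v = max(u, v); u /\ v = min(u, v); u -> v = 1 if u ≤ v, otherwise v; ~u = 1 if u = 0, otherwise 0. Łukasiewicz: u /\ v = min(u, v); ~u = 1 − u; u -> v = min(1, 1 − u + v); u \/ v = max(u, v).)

Gödel evaluation:
  ~x: Gödel ¬ of 0.2 = 0 (operand ≠ 0)
  (y -> ~x): 0.86 > 0, so result = 0
  ~x: Gödel ¬ of 0.2 = 0 (operand ≠ 0)
  ~y: Gödel ¬ of 0.86 = 0 (operand ≠ 0)
  (~x \/ ~y) = max(0, 0) = 0
  ((y -> ~x) /\ (~x \/ ~y)) = min(0, 0) = 0
  ~x: Gödel ¬ of 0.2 = 0 (operand ≠ 0)
  (~x \/ x) = max(0, 0.2) = 0.2
  ~(~x \/ x): Gödel ¬ of 0.2 = 0 (operand ≠ 0)
  (((y -> ~x) /\ (~x \/ ~y)) /\ ~(~x \/ x)) = min(0, 0) = 0
  Gödel value = 0
Łukasiewicz evaluation:
  ~x: Łukasiewicz ¬ gives 1 − 0.2 = 0.8
  (y -> ~x): min(1, 1 − 0.86 + 0.8) = 0.94
  ~x: Łukasiewicz ¬ gives 1 − 0.2 = 0.8
  ~y: Łukasiewicz ¬ gives 1 − 0.86 = 0.14
  (~x \/ ~y) = max(0.8, 0.14) = 0.8
  ((y -> ~x) /\ (~x \/ ~y)) = min(0.94, 0.8) = 0.8
  ~x: Łukasiewicz ¬ gives 1 − 0.2 = 0.8
  (~x \/ x) = max(0.8, 0.2) = 0.8
  ~(~x \/ x): Łukasiewicz ¬ gives 1 − 0.8 = 0.2
  (((y -> ~x) /\ (~x \/ ~y)) /\ ~(~x \/ x)) = min(0.8, 0.2) = 0.2
  Łukasiewicz value = 0.2
Difference: 0 − 0.2 = -0.20

-0.20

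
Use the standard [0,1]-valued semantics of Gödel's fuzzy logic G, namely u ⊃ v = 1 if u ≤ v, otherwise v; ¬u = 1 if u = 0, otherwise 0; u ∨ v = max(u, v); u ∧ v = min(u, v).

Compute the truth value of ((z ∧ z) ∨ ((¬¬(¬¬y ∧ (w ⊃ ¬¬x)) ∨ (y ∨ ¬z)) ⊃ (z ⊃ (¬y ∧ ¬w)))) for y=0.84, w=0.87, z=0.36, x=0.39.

(z ∧ z) = min(0.36, 0.36) = 0.36
¬y: Gödel ¬ of 0.84 = 0 (operand ≠ 0)
¬¬y: Gödel ¬ of 0 = 1 (operand is 0)
¬x: Gödel ¬ of 0.39 = 0 (operand ≠ 0)
¬¬x: Gödel ¬ of 0 = 1 (operand is 0)
(w ⊃ ¬¬x): 0.87 ≤ 1, so result = 1
(¬¬y ∧ (w ⊃ ¬¬x)) = min(1, 1) = 1
¬(¬¬y ∧ (w ⊃ ¬¬x)): Gödel ¬ of 1 = 0 (operand ≠ 0)
¬¬(¬¬y ∧ (w ⊃ ¬¬x)): Gödel ¬ of 0 = 1 (operand is 0)
¬z: Gödel ¬ of 0.36 = 0 (operand ≠ 0)
(y ∨ ¬z) = max(0.84, 0) = 0.84
(¬¬(¬¬y ∧ (w ⊃ ¬¬x)) ∨ (y ∨ ¬z)) = max(1, 0.84) = 1
¬y: Gödel ¬ of 0.84 = 0 (operand ≠ 0)
¬w: Gödel ¬ of 0.87 = 0 (operand ≠ 0)
(¬y ∧ ¬w) = min(0, 0) = 0
(z ⊃ (¬y ∧ ¬w)): 0.36 > 0, so result = 0
((¬¬(¬¬y ∧ (w ⊃ ¬¬x)) ∨ (y ∨ ¬z)) ⊃ (z ⊃ (¬y ∧ ¬w))): 1 > 0, so result = 0
((z ∧ z) ∨ ((¬¬(¬¬y ∧ (w ⊃ ¬¬x)) ∨ (y ∨ ¬z)) ⊃ (z ⊃ (¬y ∧ ¬w)))) = max(0.36, 0) = 0.36

0.36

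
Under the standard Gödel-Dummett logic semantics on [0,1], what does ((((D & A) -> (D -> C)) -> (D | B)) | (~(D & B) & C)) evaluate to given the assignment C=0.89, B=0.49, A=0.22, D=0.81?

(D & A) = min(0.81, 0.22) = 0.22
(D -> C): 0.81 ≤ 0.89, so result = 1
((D & A) -> (D -> C)): 0.22 ≤ 1, so result = 1
(D | B) = max(0.81, 0.49) = 0.81
(((D & A) -> (D -> C)) -> (D | B)): 1 > 0.81, so result = 0.81
(D & B) = min(0.81, 0.49) = 0.49
~(D & B): Gödel ¬ of 0.49 = 0 (operand ≠ 0)
(~(D & B) & C) = min(0, 0.89) = 0
((((D & A) -> (D -> C)) -> (D | B)) | (~(D & B) & C)) = max(0.81, 0) = 0.81

0.81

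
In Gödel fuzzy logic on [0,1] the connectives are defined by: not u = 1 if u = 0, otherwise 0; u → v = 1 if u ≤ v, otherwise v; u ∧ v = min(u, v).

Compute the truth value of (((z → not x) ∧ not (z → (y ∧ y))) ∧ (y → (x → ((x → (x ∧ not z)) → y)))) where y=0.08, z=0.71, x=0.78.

0.00

not x: Gödel ¬ of 0.78 = 0 (operand ≠ 0)
(z → not x): 0.71 > 0, so result = 0
(y ∧ y) = min(0.08, 0.08) = 0.08
(z → (y ∧ y)): 0.71 > 0.08, so result = 0.08
not (z → (y ∧ y)): Gödel ¬ of 0.08 = 0 (operand ≠ 0)
((z → not x) ∧ not (z → (y ∧ y))) = min(0, 0) = 0
not z: Gödel ¬ of 0.71 = 0 (operand ≠ 0)
(x ∧ not z) = min(0.78, 0) = 0
(x → (x ∧ not z)): 0.78 > 0, so result = 0
((x → (x ∧ not z)) → y): 0 ≤ 0.08, so result = 1
(x → ((x → (x ∧ not z)) → y)): 0.78 ≤ 1, so result = 1
(y → (x → ((x → (x ∧ not z)) → y))): 0.08 ≤ 1, so result = 1
(((z → not x) ∧ not (z → (y ∧ y))) ∧ (y → (x → ((x → (x ∧ not z)) → y)))) = min(0, 1) = 0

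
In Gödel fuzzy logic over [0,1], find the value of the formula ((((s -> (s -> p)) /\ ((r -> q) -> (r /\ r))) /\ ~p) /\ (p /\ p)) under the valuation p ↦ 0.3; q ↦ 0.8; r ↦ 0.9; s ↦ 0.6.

(s -> p): 0.6 > 0.3, so result = 0.3
(s -> (s -> p)): 0.6 > 0.3, so result = 0.3
(r -> q): 0.9 > 0.8, so result = 0.8
(r /\ r) = min(0.9, 0.9) = 0.9
((r -> q) -> (r /\ r)): 0.8 ≤ 0.9, so result = 1
((s -> (s -> p)) /\ ((r -> q) -> (r /\ r))) = min(0.3, 1) = 0.3
~p: Gödel ¬ of 0.3 = 0 (operand ≠ 0)
(((s -> (s -> p)) /\ ((r -> q) -> (r /\ r))) /\ ~p) = min(0.3, 0) = 0
(p /\ p) = min(0.3, 0.3) = 0.3
((((s -> (s -> p)) /\ ((r -> q) -> (r /\ r))) /\ ~p) /\ (p /\ p)) = min(0, 0.3) = 0

0.00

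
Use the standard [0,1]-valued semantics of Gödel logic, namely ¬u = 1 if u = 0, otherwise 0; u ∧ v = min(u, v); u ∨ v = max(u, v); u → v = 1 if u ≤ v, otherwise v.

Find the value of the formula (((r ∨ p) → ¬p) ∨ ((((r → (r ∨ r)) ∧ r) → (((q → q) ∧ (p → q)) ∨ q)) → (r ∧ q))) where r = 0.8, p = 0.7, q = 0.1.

(r ∨ p) = max(0.8, 0.7) = 0.8
¬p: Gödel ¬ of 0.7 = 0 (operand ≠ 0)
((r ∨ p) → ¬p): 0.8 > 0, so result = 0
(r ∨ r) = max(0.8, 0.8) = 0.8
(r → (r ∨ r)): 0.8 ≤ 0.8, so result = 1
((r → (r ∨ r)) ∧ r) = min(1, 0.8) = 0.8
(q → q): 0.1 ≤ 0.1, so result = 1
(p → q): 0.7 > 0.1, so result = 0.1
((q → q) ∧ (p → q)) = min(1, 0.1) = 0.1
(((q → q) ∧ (p → q)) ∨ q) = max(0.1, 0.1) = 0.1
(((r → (r ∨ r)) ∧ r) → (((q → q) ∧ (p → q)) ∨ q)): 0.8 > 0.1, so result = 0.1
(r ∧ q) = min(0.8, 0.1) = 0.1
((((r → (r ∨ r)) ∧ r) → (((q → q) ∧ (p → q)) ∨ q)) → (r ∧ q)): 0.1 ≤ 0.1, so result = 1
(((r ∨ p) → ¬p) ∨ ((((r → (r ∨ r)) ∧ r) → (((q → q) ∧ (p → q)) ∨ q)) → (r ∧ q))) = max(0, 1) = 1

1.00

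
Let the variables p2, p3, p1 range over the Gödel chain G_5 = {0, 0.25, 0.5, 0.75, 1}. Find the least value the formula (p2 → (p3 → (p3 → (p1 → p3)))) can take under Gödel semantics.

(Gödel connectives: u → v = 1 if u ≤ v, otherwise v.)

Every assignment gives 1. For instance at p2 = 0, p3 = 0, p1 = 0:
  (p1 → p3): 0 ≤ 0, so result = 1
  (p3 → (p1 → p3)): 0 ≤ 1, so result = 1
  (p3 → (p3 → (p1 → p3))): 0 ≤ 1, so result = 1
  (p2 → (p3 → (p3 → (p1 → p3)))): 0 ≤ 1, so result = 1
All 125 assignments give value 1 — the formula is a G_5-tautology.

1.00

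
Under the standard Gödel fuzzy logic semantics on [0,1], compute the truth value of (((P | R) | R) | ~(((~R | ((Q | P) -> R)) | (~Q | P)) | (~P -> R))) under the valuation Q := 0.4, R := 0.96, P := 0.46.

0.96

(P | R) = max(0.46, 0.96) = 0.96
((P | R) | R) = max(0.96, 0.96) = 0.96
~R: Gödel ¬ of 0.96 = 0 (operand ≠ 0)
(Q | P) = max(0.4, 0.46) = 0.46
((Q | P) -> R): 0.46 ≤ 0.96, so result = 1
(~R | ((Q | P) -> R)) = max(0, 1) = 1
~Q: Gödel ¬ of 0.4 = 0 (operand ≠ 0)
(~Q | P) = max(0, 0.46) = 0.46
((~R | ((Q | P) -> R)) | (~Q | P)) = max(1, 0.46) = 1
~P: Gödel ¬ of 0.46 = 0 (operand ≠ 0)
(~P -> R): 0 ≤ 0.96, so result = 1
(((~R | ((Q | P) -> R)) | (~Q | P)) | (~P -> R)) = max(1, 1) = 1
~(((~R | ((Q | P) -> R)) | (~Q | P)) | (~P -> R)): Gödel ¬ of 1 = 0 (operand ≠ 0)
(((P | R) | R) | ~(((~R | ((Q | P) -> R)) | (~Q | P)) | (~P -> R))) = max(0.96, 0) = 0.96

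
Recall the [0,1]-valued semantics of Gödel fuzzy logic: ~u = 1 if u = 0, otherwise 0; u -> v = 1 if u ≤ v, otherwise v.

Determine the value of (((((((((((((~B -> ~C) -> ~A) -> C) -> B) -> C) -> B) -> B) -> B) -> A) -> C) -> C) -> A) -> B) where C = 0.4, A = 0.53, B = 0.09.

~B: Gödel ¬ of 0.09 = 0 (operand ≠ 0)
~C: Gödel ¬ of 0.4 = 0 (operand ≠ 0)
(~B -> ~C): 0 ≤ 0, so result = 1
~A: Gödel ¬ of 0.53 = 0 (operand ≠ 0)
((~B -> ~C) -> ~A): 1 > 0, so result = 0
(((~B -> ~C) -> ~A) -> C): 0 ≤ 0.4, so result = 1
((((~B -> ~C) -> ~A) -> C) -> B): 1 > 0.09, so result = 0.09
(((((~B -> ~C) -> ~A) -> C) -> B) -> C): 0.09 ≤ 0.4, so result = 1
((((((~B -> ~C) -> ~A) -> C) -> B) -> C) -> B): 1 > 0.09, so result = 0.09
(((((((~B -> ~C) -> ~A) -> C) -> B) -> C) -> B) -> B): 0.09 ≤ 0.09, so result = 1
((((((((~B -> ~C) -> ~A) -> C) -> B) -> C) -> B) -> B) -> B): 1 > 0.09, so result = 0.09
(((((((((~B -> ~C) -> ~A) -> C) -> B) -> C) -> B) -> B) -> B) -> A): 0.09 ≤ 0.53, so result = 1
((((((((((~B -> ~C) -> ~A) -> C) -> B) -> C) -> B) -> B) -> B) -> A) -> C): 1 > 0.4, so result = 0.4
(((((((((((~B -> ~C) -> ~A) -> C) -> B) -> C) -> B) -> B) -> B) -> A) -> C) -> C): 0.4 ≤ 0.4, so result = 1
((((((((((((~B -> ~C) -> ~A) -> C) -> B) -> C) -> B) -> B) -> B) -> A) -> C) -> C) -> A): 1 > 0.53, so result = 0.53
(((((((((((((~B -> ~C) -> ~A) -> C) -> B) -> C) -> B) -> B) -> B) -> A) -> C) -> C) -> A) -> B): 0.53 > 0.09, so result = 0.09

0.09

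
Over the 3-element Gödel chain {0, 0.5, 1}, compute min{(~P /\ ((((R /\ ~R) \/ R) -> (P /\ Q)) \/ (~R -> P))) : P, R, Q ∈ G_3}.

0.00

The minimum is attained at P = 0.5, R = 0, Q = 0:
  ~P: Gödel ¬ of 0.5 = 0 (operand ≠ 0)
  ~R: Gödel ¬ of 0 = 1 (operand is 0)
  (R /\ ~R) = min(0, 1) = 0
  ((R /\ ~R) \/ R) = max(0, 0) = 0
  (P /\ Q) = min(0.5, 0) = 0
  (((R /\ ~R) \/ R) -> (P /\ Q)): 0 ≤ 0, so result = 1
  ~R: Gödel ¬ of 0 = 1 (operand is 0)
  (~R -> P): 1 > 0.5, so result = 0.5
  ((((R /\ ~R) \/ R) -> (P /\ Q)) \/ (~R -> P)) = max(1, 0.5) = 1
  (~P /\ ((((R /\ ~R) \/ R) -> (P /\ Q)) \/ (~R -> P))) = min(0, 1) = 0
Checking all 27 assignments confirms none give a value below 0.00.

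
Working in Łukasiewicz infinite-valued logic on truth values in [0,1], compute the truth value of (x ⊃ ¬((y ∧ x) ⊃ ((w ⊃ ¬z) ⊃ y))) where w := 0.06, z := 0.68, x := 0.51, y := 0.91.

(y ∧ x) = min(0.91, 0.51) = 0.51
¬z: Łukasiewicz ¬ gives 1 − 0.68 = 0.32
(w ⊃ ¬z): min(1, 1 − 0.06 + 0.32) = 1
((w ⊃ ¬z) ⊃ y): min(1, 1 − 1 + 0.91) = 0.91
((y ∧ x) ⊃ ((w ⊃ ¬z) ⊃ y)): min(1, 1 − 0.51 + 0.91) = 1
¬((y ∧ x) ⊃ ((w ⊃ ¬z) ⊃ y)): Łukasiewicz ¬ gives 1 − 1 = 0
(x ⊃ ¬((y ∧ x) ⊃ ((w ⊃ ¬z) ⊃ y))): min(1, 1 − 0.51 + 0) = 0.49

0.49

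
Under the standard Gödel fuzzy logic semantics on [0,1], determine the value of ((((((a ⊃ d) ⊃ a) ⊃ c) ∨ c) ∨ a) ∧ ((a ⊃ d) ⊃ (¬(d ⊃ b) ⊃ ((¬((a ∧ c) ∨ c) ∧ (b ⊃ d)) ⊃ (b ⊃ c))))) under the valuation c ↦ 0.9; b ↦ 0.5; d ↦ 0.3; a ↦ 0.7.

0.90

(a ⊃ d): 0.7 > 0.3, so result = 0.3
((a ⊃ d) ⊃ a): 0.3 ≤ 0.7, so result = 1
(((a ⊃ d) ⊃ a) ⊃ c): 1 > 0.9, so result = 0.9
((((a ⊃ d) ⊃ a) ⊃ c) ∨ c) = max(0.9, 0.9) = 0.9
(((((a ⊃ d) ⊃ a) ⊃ c) ∨ c) ∨ a) = max(0.9, 0.7) = 0.9
(a ⊃ d): 0.7 > 0.3, so result = 0.3
(d ⊃ b): 0.3 ≤ 0.5, so result = 1
¬(d ⊃ b): Gödel ¬ of 1 = 0 (operand ≠ 0)
(a ∧ c) = min(0.7, 0.9) = 0.7
((a ∧ c) ∨ c) = max(0.7, 0.9) = 0.9
¬((a ∧ c) ∨ c): Gödel ¬ of 0.9 = 0 (operand ≠ 0)
(b ⊃ d): 0.5 > 0.3, so result = 0.3
(¬((a ∧ c) ∨ c) ∧ (b ⊃ d)) = min(0, 0.3) = 0
(b ⊃ c): 0.5 ≤ 0.9, so result = 1
((¬((a ∧ c) ∨ c) ∧ (b ⊃ d)) ⊃ (b ⊃ c)): 0 ≤ 1, so result = 1
(¬(d ⊃ b) ⊃ ((¬((a ∧ c) ∨ c) ∧ (b ⊃ d)) ⊃ (b ⊃ c))): 0 ≤ 1, so result = 1
((a ⊃ d) ⊃ (¬(d ⊃ b) ⊃ ((¬((a ∧ c) ∨ c) ∧ (b ⊃ d)) ⊃ (b ⊃ c)))): 0.3 ≤ 1, so result = 1
((((((a ⊃ d) ⊃ a) ⊃ c) ∨ c) ∨ a) ∧ ((a ⊃ d) ⊃ (¬(d ⊃ b) ⊃ ((¬((a ∧ c) ∨ c) ∧ (b ⊃ d)) ⊃ (b ⊃ c))))) = min(0.9, 1) = 0.9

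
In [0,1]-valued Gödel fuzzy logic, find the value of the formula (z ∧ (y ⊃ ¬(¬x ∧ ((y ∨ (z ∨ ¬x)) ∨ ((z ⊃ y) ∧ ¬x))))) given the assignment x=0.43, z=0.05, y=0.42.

0.05

¬x: Gödel ¬ of 0.43 = 0 (operand ≠ 0)
¬x: Gödel ¬ of 0.43 = 0 (operand ≠ 0)
(z ∨ ¬x) = max(0.05, 0) = 0.05
(y ∨ (z ∨ ¬x)) = max(0.42, 0.05) = 0.42
(z ⊃ y): 0.05 ≤ 0.42, so result = 1
¬x: Gödel ¬ of 0.43 = 0 (operand ≠ 0)
((z ⊃ y) ∧ ¬x) = min(1, 0) = 0
((y ∨ (z ∨ ¬x)) ∨ ((z ⊃ y) ∧ ¬x)) = max(0.42, 0) = 0.42
(¬x ∧ ((y ∨ (z ∨ ¬x)) ∨ ((z ⊃ y) ∧ ¬x))) = min(0, 0.42) = 0
¬(¬x ∧ ((y ∨ (z ∨ ¬x)) ∨ ((z ⊃ y) ∧ ¬x))): Gödel ¬ of 0 = 1 (operand is 0)
(y ⊃ ¬(¬x ∧ ((y ∨ (z ∨ ¬x)) ∨ ((z ⊃ y) ∧ ¬x)))): 0.42 ≤ 1, so result = 1
(z ∧ (y ⊃ ¬(¬x ∧ ((y ∨ (z ∨ ¬x)) ∨ ((z ⊃ y) ∧ ¬x))))) = min(0.05, 1) = 0.05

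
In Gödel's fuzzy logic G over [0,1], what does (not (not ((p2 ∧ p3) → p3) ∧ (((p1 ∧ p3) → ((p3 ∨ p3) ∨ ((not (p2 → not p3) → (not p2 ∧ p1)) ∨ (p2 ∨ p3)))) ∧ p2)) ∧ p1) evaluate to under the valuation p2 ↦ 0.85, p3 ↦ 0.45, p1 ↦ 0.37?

(p2 ∧ p3) = min(0.85, 0.45) = 0.45
((p2 ∧ p3) → p3): 0.45 ≤ 0.45, so result = 1
not ((p2 ∧ p3) → p3): Gödel ¬ of 1 = 0 (operand ≠ 0)
(p1 ∧ p3) = min(0.37, 0.45) = 0.37
(p3 ∨ p3) = max(0.45, 0.45) = 0.45
not p3: Gödel ¬ of 0.45 = 0 (operand ≠ 0)
(p2 → not p3): 0.85 > 0, so result = 0
not (p2 → not p3): Gödel ¬ of 0 = 1 (operand is 0)
not p2: Gödel ¬ of 0.85 = 0 (operand ≠ 0)
(not p2 ∧ p1) = min(0, 0.37) = 0
(not (p2 → not p3) → (not p2 ∧ p1)): 1 > 0, so result = 0
(p2 ∨ p3) = max(0.85, 0.45) = 0.85
((not (p2 → not p3) → (not p2 ∧ p1)) ∨ (p2 ∨ p3)) = max(0, 0.85) = 0.85
((p3 ∨ p3) ∨ ((not (p2 → not p3) → (not p2 ∧ p1)) ∨ (p2 ∨ p3))) = max(0.45, 0.85) = 0.85
((p1 ∧ p3) → ((p3 ∨ p3) ∨ ((not (p2 → not p3) → (not p2 ∧ p1)) ∨ (p2 ∨ p3)))): 0.37 ≤ 0.85, so result = 1
(((p1 ∧ p3) → ((p3 ∨ p3) ∨ ((not (p2 → not p3) → (not p2 ∧ p1)) ∨ (p2 ∨ p3)))) ∧ p2) = min(1, 0.85) = 0.85
(not ((p2 ∧ p3) → p3) ∧ (((p1 ∧ p3) → ((p3 ∨ p3) ∨ ((not (p2 → not p3) → (not p2 ∧ p1)) ∨ (p2 ∨ p3)))) ∧ p2)) = min(0, 0.85) = 0
not (not ((p2 ∧ p3) → p3) ∧ (((p1 ∧ p3) → ((p3 ∨ p3) ∨ ((not (p2 → not p3) → (not p2 ∧ p1)) ∨ (p2 ∨ p3)))) ∧ p2)): Gödel ¬ of 0 = 1 (operand is 0)
(not (not ((p2 ∧ p3) → p3) ∧ (((p1 ∧ p3) → ((p3 ∨ p3) ∨ ((not (p2 → not p3) → (not p2 ∧ p1)) ∨ (p2 ∨ p3)))) ∧ p2)) ∧ p1) = min(1, 0.37) = 0.37

0.37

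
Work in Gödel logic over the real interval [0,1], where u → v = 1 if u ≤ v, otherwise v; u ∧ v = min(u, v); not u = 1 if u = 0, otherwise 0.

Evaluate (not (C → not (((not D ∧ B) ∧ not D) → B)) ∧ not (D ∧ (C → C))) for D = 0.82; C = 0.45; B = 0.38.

0.00

not D: Gödel ¬ of 0.82 = 0 (operand ≠ 0)
(not D ∧ B) = min(0, 0.38) = 0
not D: Gödel ¬ of 0.82 = 0 (operand ≠ 0)
((not D ∧ B) ∧ not D) = min(0, 0) = 0
(((not D ∧ B) ∧ not D) → B): 0 ≤ 0.38, so result = 1
not (((not D ∧ B) ∧ not D) → B): Gödel ¬ of 1 = 0 (operand ≠ 0)
(C → not (((not D ∧ B) ∧ not D) → B)): 0.45 > 0, so result = 0
not (C → not (((not D ∧ B) ∧ not D) → B)): Gödel ¬ of 0 = 1 (operand is 0)
(C → C): 0.45 ≤ 0.45, so result = 1
(D ∧ (C → C)) = min(0.82, 1) = 0.82
not (D ∧ (C → C)): Gödel ¬ of 0.82 = 0 (operand ≠ 0)
(not (C → not (((not D ∧ B) ∧ not D) → B)) ∧ not (D ∧ (C → C))) = min(1, 0) = 0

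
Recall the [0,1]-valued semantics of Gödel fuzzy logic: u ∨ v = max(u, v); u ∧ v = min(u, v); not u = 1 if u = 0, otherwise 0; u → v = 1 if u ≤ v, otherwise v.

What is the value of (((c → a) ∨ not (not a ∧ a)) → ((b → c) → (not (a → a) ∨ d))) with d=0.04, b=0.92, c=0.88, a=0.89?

(c → a): 0.88 ≤ 0.89, so result = 1
not a: Gödel ¬ of 0.89 = 0 (operand ≠ 0)
(not a ∧ a) = min(0, 0.89) = 0
not (not a ∧ a): Gödel ¬ of 0 = 1 (operand is 0)
((c → a) ∨ not (not a ∧ a)) = max(1, 1) = 1
(b → c): 0.92 > 0.88, so result = 0.88
(a → a): 0.89 ≤ 0.89, so result = 1
not (a → a): Gödel ¬ of 1 = 0 (operand ≠ 0)
(not (a → a) ∨ d) = max(0, 0.04) = 0.04
((b → c) → (not (a → a) ∨ d)): 0.88 > 0.04, so result = 0.04
(((c → a) ∨ not (not a ∧ a)) → ((b → c) → (not (a → a) ∨ d))): 1 > 0.04, so result = 0.04

0.04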